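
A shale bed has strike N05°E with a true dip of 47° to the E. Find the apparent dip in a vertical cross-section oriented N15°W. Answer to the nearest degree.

The strike is N05°E and the section trends N15°W; the acute angle between them is β = 20°.
tan α = tan 47° × sin 20° = 1.0724 × 0.3420 = 0.3668
apparent dip = arctan 0.3668 = 20.14°

20°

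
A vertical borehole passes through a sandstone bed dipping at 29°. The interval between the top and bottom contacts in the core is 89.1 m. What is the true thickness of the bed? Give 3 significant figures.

True thickness t = h · cos(dip) = 89.1 × cos 29°
t = 89.1 × 0.8746 = 77.929 m

77.9 m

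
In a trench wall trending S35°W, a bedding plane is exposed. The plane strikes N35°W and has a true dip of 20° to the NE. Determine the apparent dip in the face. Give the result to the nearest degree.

The strike is N35°W and the section trends S35°W; the acute angle between them is β = 70°.
tan α = tan 20° × sin 70° = 0.3640 × 0.9397 = 0.3420
apparent dip = arctan 0.3420 = 18.88°

19°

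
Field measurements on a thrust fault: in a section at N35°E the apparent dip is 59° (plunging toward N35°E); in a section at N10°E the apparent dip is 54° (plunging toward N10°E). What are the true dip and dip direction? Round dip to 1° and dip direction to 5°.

Represent each trace as a vector plunging at its apparent dip toward its trend (east-north-up frame): v₁ = (0.295, 0.422, -0.857), v₂ = (0.102, 0.579, -0.809).
n = v₁ × v₂ = (0.155, 0.152, 0.128) (taken with n_z > 0).
Dip δ = arctan(|n_h|/n_z) = arctan(0.217/0.128) = 59.4°.
Dip direction = atan2(0.155, 0.152) = 46° (azimuth of n's horizontal projection).

true dip 59°, dip direction 045°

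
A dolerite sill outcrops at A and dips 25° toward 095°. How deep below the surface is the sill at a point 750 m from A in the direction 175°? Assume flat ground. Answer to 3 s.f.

The hole lies 80° from the dip direction, so the down-dip offset is 750 × cos 80° = 130.24 m.
Depth = down-dip offset × tan(dip) = 130.24 × tan 25° = 130.24 × 0.4663
Depth = 60.73 m

60.7 m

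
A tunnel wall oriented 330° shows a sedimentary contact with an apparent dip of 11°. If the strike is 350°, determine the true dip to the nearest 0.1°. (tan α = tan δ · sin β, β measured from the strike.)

29.6°

β = acute angle between strike 350° and section 330° = 20°.
tan δ = tan α / sin β = tan 11° / sin 20° = 0.1944 / 0.3420 = 0.5683
true dip = arctan 0.5683 = 29.61°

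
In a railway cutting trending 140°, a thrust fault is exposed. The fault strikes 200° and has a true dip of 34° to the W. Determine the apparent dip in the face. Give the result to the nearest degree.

The section lies 60° from the strike.
tan(apparent dip) = tan 34° · sin 60° = 0.5841
α = arctan(0.5841) = 30.29°

30°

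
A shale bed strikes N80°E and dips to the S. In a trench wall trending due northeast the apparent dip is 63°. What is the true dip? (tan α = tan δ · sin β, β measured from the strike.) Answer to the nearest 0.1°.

β = acute angle between strike N80°E and section due northeast = 35°.
tan(true dip) = tan 63° / sin 35° = 3.4217
true dip = arctan 3.4217 = 73.71°

73.7°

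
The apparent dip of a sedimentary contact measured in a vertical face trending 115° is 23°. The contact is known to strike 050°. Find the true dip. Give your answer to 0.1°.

β = acute angle between strike 050° and section 115° = 65°.
tan(true dip) = tan 23° / sin 65° = 0.4684
δ = arctan(0.4684) = 25.10°

25.1°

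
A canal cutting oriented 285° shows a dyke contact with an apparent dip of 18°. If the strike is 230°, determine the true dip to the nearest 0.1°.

β = acute angle between strike 230° and section 285° = 55°.
tan(true dip) = tan 18° / sin 55° = 0.3967
true dip = arctan 0.3967 = 21.64°

21.6°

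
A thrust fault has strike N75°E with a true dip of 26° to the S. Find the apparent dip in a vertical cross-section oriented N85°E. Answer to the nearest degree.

The strike is N75°E and the section trends N85°E; the acute angle between them is β = 10°.
tan α = tan 26° × sin 10° = 0.4877 × 0.1736 = 0.0847
apparent dip = arctan 0.0847 = 4.84°

5°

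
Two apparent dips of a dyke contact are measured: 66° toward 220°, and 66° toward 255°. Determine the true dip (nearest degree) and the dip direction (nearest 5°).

true dip 67°, dip direction 240°

The two traces are lines in the plane: v₁ = (sin 220°·cos 66°, cos 220°·cos 66°, −sin 66°), v₂ = (sin 255°·cos 66°, cos 255°·cos 66°, −sin 66°).
The plane normal is n = v₁ × v₂ ∝ (-0.188, -0.120, 0.095).
tan δ = √(n_x²+n_y²)/n_z = 0.223/0.095, so δ = 67.0°.
Dip direction = atan2(-0.188, -0.120) = 238° (azimuth of n's horizontal projection).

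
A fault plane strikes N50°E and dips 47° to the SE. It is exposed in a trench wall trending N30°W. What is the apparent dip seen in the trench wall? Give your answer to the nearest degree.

The strike is N50°E and the section trends N30°W; the acute angle between them is β = 80°.
tan α = tan 47° × sin 80° = 1.0724 × 0.9848 = 1.0561
apparent dip = arctan 1.0561 = 46.56°

47°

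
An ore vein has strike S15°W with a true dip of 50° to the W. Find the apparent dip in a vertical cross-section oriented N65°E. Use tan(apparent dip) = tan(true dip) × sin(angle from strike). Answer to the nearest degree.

42°

The section lies 50° from the strike.
tan(apparent dip) = tan 50° · sin 50° = 0.9129
apparent dip = arctan 0.9129 = 42.39°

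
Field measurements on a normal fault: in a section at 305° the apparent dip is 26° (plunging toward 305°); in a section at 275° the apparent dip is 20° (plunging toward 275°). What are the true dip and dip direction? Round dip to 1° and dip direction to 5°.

true dip 27°, dip direction 320°

Represent each trace as a vector plunging at its apparent dip toward its trend (east-north-up frame): v₁ = (-0.736, 0.516, -0.438), v₂ = (-0.936, 0.082, -0.342).
n = v₁ × v₂ = (-0.140, 0.159, 0.422) (taken with n_z > 0).
tan δ = √(n_x²+n_y²)/n_z = 0.212/0.422, so δ = 26.6°.
The horizontal component of n points toward azimuth atan2(n_x, n_y) = 318°, the dip direction.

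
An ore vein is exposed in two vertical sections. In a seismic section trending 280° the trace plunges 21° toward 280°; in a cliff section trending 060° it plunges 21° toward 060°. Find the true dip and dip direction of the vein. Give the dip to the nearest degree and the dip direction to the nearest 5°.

The two traces are lines in the plane: v₁ = (sin 280°·cos 21°, cos 280°·cos 21°, −sin 21°), v₂ = (sin 60°·cos 21°, cos 60°·cos 21°, −sin 21°).
Cross product v₁ × v₂ gives the pole to the plane: n ∝ (-0.109, 0.619, 0.560).
Dip δ = arctan(|n_h|/n_z) = arctan(0.629/0.560) = 48.3°.
Dip direction = atan2(-0.109, 0.619) = 350° (azimuth of n's horizontal projection).

true dip 48°, dip direction 350°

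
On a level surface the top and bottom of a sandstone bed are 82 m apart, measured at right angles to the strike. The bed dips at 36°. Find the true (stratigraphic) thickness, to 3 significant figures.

True thickness t = w · sin(dip) = 82 × sin 36°
t = 82 × 0.5878 = 48.198 m

48.2 m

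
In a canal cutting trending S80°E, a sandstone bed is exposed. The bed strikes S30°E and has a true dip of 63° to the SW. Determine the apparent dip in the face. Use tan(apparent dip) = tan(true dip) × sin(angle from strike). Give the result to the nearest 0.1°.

The section lies 50° from the strike.
tan(apparent dip) = tan 63° · sin 50° = 1.5034
α = arctan(1.5034) = 56.37°

56.4°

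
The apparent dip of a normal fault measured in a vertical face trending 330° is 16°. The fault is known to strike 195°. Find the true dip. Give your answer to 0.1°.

22.1°

β = acute angle between strike 195° and section 330° = 45°.
tan δ = tan α / sin β = tan 16° / sin 45° = 0.2867 / 0.7071 = 0.4055
true dip = arctan 0.4055 = 22.07°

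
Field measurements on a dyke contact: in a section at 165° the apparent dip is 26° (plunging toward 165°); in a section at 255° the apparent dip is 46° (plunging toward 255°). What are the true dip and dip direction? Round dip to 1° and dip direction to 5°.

Represent each trace as a vector plunging at its apparent dip toward its trend (east-north-up frame): v₁ = (0.233, -0.868, -0.438), v₂ = (-0.671, -0.180, -0.719).
n = v₁ × v₂ = (-0.546, -0.461, 0.624) (taken with n_z > 0).
True dip = arccos(n_z / |n|) = arccos(0.6579) = 48.9°.
Dip direction = azimuth of (n_x, n_y) = atan2(-0.546, -0.461) = 230°.

true dip 49°, dip direction 230°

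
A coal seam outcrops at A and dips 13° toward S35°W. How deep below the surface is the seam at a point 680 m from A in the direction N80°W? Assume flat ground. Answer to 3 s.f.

The hole lies 65° from the dip direction, so the down-dip offset is 680 × cos 65° = 287.38 m.
Depth = down-dip offset × tan(dip) = 287.38 × tan 13° = 287.38 × 0.2309
Depth = 66.35 m

66.3 m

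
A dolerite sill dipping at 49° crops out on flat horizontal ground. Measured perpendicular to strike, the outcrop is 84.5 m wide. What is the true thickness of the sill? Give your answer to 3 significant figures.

63.8 m

True thickness t = w · sin(dip) = 84.5 × sin 49°
t = 84.5 × 0.7547 = 63.773 m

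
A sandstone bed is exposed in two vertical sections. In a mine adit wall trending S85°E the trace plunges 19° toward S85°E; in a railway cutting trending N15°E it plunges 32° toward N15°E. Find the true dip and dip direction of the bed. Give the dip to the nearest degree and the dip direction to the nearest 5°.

Represent each trace as a vector plunging at its apparent dip toward its trend (east-north-up frame): v₁ = (0.942, -0.082, -0.326), v₂ = (0.219, 0.819, -0.530).
The plane normal is n = v₁ × v₂ ∝ (0.310, 0.428, 0.790).
tan δ = √(n_x²+n_y²)/n_z = 0.528/0.790, so δ = 33.8°.
Dip direction = azimuth of (n_x, n_y) = atan2(0.310, 0.428) = 36°.

true dip 34°, dip direction 035°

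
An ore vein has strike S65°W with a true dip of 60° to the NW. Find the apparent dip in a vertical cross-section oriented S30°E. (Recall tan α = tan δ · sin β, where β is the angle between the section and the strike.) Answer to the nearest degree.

Angle between strike (S65°W) and section (S30°E): β = 85°.
tan α = tan 60° × sin 85° = 1.7321 × 0.9962 = 1.7255
apparent dip = arctan 1.7255 = 59.91°

60°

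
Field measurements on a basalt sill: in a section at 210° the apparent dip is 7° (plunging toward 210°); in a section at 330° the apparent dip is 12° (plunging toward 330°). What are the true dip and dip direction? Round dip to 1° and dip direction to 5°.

true dip 19°, dip direction 280°

Represent each trace as a vector plunging at its apparent dip toward its trend (east-north-up frame): v₁ = (-0.496, -0.860, -0.122), v₂ = (-0.489, 0.847, -0.208).
The plane normal is n = v₁ × v₂ ∝ (-0.282, 0.044, 0.841).
Dip δ = arctan(|n_h|/n_z) = arctan(0.285/0.841) = 18.7°.
Dip direction = azimuth of (n_x, n_y) = atan2(-0.282, 0.044) = 279°.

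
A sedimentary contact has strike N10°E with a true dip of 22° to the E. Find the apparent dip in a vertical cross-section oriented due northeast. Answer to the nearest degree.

Angle between strike (N10°E) and section (due northeast): β = 35°.
tan(apparent dip) = tan 22° · sin 35° = 0.2317
α = arctan(0.2317) = 13.05°

13°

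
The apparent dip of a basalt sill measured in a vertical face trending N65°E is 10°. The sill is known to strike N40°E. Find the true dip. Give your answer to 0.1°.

22.6°

β = acute angle between strike N40°E and section N65°E = 25°.
tan(true dip) = tan 10° / sin 25° = 0.4172
true dip = arctan 0.4172 = 22.65°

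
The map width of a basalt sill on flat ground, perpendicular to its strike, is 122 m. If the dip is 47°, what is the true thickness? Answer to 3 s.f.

True thickness t = w · sin(dip) = 122 × sin 47°
t = 122 × 0.7314 = 89.225 m

89.2 m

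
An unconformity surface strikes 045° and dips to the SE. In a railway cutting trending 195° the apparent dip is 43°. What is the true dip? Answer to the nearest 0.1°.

61.8°

β = acute angle between strike 045° and section 195° = 30°.
tan(true dip) = tan 43° / sin 30° = 1.8650
true dip = arctan 1.8650 = 61.80°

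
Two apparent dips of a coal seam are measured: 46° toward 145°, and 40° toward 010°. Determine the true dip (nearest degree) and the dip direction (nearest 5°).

The two traces are lines in the plane: v₁ = (sin 145°·cos 46°, cos 145°·cos 46°, −sin 46°), v₂ = (sin 10°·cos 40°, cos 10°·cos 40°, −sin 40°).
The plane normal is n = v₁ × v₂ ∝ (0.908, 0.160, 0.376).
Dip δ = arctan(|n_h|/n_z) = arctan(0.922/0.376) = 67.8°.
Dip direction = azimuth of (n_x, n_y) = atan2(0.908, 0.160) = 80°.

true dip 68°, dip direction 080°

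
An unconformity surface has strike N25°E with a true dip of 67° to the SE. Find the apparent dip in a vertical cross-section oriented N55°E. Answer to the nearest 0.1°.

49.7°

The strike is N25°E and the section trends N55°E; the acute angle between them is β = 30°.
tan(apparent dip) = tan 67° · sin 30° = 1.1779
α = arctan(1.1779) = 49.67°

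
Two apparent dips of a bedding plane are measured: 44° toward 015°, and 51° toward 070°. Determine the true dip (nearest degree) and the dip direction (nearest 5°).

true dip 52°, dip direction 055°

The two traces are lines in the plane: v₁ = (sin 15°·cos 44°, cos 15°·cos 44°, −sin 44°), v₂ = (sin 70°·cos 51°, cos 70°·cos 51°, −sin 51°).
Cross product v₁ × v₂ gives the pole to the plane: n ∝ (0.390, 0.266, 0.371).
tan δ = √(n_x²+n_y²)/n_z = 0.473/0.371, so δ = 51.9°.
Dip direction = atan2(0.390, 0.266) = 56° (azimuth of n's horizontal projection).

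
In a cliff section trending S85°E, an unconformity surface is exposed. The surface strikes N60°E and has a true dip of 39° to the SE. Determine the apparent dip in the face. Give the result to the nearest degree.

Angle between strike (N60°E) and section (S85°E): β = 35°.
tan α = tan 39° × sin 35° = 0.8098 × 0.5736 = 0.4645
α = arctan(0.4645) = 24.91°

25°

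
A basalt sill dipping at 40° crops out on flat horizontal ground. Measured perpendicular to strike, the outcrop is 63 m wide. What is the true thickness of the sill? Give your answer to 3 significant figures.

40.5 m

True thickness t = w · sin(dip) = 63 × sin 40°
t = 63 × 0.6428 = 40.496 m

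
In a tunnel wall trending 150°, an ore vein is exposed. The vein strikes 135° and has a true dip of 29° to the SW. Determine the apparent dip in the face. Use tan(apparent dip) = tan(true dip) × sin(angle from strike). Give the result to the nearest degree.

Angle between strike (135°) and section (150°): β = 15°.
tan α = tan 29° × sin 15° = 0.5543 × 0.2588 = 0.1435
α = arctan(0.1435) = 8.16°

8°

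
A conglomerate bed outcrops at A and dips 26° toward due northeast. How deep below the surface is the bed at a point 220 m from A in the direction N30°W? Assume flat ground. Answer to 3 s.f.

27.8 m

The hole lies 75° from the dip direction, so the down-dip offset is 220 × cos 75° = 56.94 m.
Depth = down-dip offset × tan(dip) = 56.94 × tan 26° = 56.94 × 0.4877
Depth = 27.77 m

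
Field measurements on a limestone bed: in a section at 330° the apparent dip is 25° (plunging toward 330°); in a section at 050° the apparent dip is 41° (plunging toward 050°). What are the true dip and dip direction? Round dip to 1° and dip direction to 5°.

true dip 43°, dip direction 030°

Each apparent-dip line lies in the plane. As unit vectors (x east, y north, z up), v₁ plunges 25°→330° and v₂ plunges 41°→050°.
Cross product v₁ × v₂ gives the pole to the plane: n ∝ (0.310, 0.542, 0.674).
True dip = arccos(n_z / |n|) = arccos(0.7336) = 42.8°.
The horizontal component of n points toward azimuth atan2(n_x, n_y) = 30°, the dip direction.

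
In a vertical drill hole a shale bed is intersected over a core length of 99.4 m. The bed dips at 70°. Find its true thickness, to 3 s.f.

34.0 m

True thickness t = h · cos(dip) = 99.4 × cos 70°
t = 99.4 × 0.3420 = 33.997 m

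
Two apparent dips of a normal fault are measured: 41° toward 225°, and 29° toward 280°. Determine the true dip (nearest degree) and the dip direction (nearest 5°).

true dip 41°, dip direction 230°

The two traces are lines in the plane: v₁ = (sin 225°·cos 41°, cos 225°·cos 41°, −sin 41°), v₂ = (sin 280°·cos 29°, cos 280°·cos 29°, −sin 29°).
n = v₁ × v₂ = (-0.358, -0.306, 0.541) (taken with n_z > 0).
Dip δ = arctan(|n_h|/n_z) = arctan(0.471/0.541) = 41.1°.
Dip direction = atan2(-0.358, -0.306) = 229° (azimuth of n's horizontal projection).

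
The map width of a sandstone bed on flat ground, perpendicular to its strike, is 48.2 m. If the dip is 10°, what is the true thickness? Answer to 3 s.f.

True thickness t = w · sin(dip) = 48.2 × sin 10°
t = 48.2 × 0.1736 = 8.370 m

8.37 m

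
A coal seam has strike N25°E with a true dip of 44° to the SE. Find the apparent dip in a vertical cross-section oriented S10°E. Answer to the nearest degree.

29°

The section lies 35° from the strike.
tan(apparent dip) = tan 44° · sin 35° = 0.5539
apparent dip = arctan 0.5539 = 28.98°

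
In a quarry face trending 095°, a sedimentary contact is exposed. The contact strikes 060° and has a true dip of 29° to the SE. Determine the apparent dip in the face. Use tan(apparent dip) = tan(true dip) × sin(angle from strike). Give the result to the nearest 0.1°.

17.6°

The section lies 35° from the strike.
tan(apparent dip) = tan 29° · sin 35° = 0.3179
apparent dip = arctan 0.3179 = 17.64°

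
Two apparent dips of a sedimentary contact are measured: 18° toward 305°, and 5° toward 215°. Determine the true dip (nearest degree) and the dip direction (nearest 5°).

Each apparent-dip line lies in the plane. As unit vectors (x east, y north, z up), v₁ plunges 18°→305° and v₂ plunges 5°→215°.
The plane normal is n = v₁ × v₂ ∝ (-0.300, 0.109, 0.947).
Dip δ = arctan(|n_h|/n_z) = arctan(0.319/0.947) = 18.6°.
The horizontal component of n points toward azimuth atan2(n_x, n_y) = 290°, the dip direction.

true dip 19°, dip direction 290°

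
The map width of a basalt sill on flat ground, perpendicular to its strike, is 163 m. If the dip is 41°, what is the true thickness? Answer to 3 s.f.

True thickness t = w · sin(dip) = 163 × sin 41°
t = 163 × 0.6561 = 106.938 m

107 m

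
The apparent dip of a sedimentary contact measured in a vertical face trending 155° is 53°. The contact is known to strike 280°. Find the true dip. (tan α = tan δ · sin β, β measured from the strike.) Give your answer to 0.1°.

β = acute angle between strike 280° and section 155° = 55°.
tan(true dip) = tan 53° / sin 55° = 1.6200
δ = arctan(1.6200) = 58.31°

58.3°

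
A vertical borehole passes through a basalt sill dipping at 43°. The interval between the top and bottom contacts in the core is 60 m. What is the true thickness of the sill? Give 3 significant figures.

True thickness t = h · cos(dip) = 60 × cos 43°
t = 60 × 0.7314 = 43.881 m

43.9 m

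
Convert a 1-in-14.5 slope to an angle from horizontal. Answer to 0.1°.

tan θ = 1/14.5 = 0.0690
θ = arctan(0.0690) = 3.95°

3.9°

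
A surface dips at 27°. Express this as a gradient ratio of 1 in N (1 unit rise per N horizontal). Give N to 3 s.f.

1 : N means tan θ = 1/N, so N = 1/tan 27° = 1/0.5095

1 in 1.96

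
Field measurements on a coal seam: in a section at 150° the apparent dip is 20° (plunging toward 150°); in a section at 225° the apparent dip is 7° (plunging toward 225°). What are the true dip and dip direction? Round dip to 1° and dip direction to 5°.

true dip 20°, dip direction 155°

Each apparent-dip line lies in the plane. As unit vectors (x east, y north, z up), v₁ plunges 20°→150° and v₂ plunges 7°→225°.
The plane normal is n = v₁ × v₂ ∝ (0.141, -0.297, 0.901).
True dip = arccos(n_z / |n|) = arccos(0.9393) = 20.1°.
Dip direction = azimuth of (n_x, n_y) = atan2(0.141, -0.297) = 155°.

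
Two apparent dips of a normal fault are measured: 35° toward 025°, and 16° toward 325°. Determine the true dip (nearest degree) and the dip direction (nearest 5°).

true dip 35°, dip direction 030°

The two traces are lines in the plane: v₁ = (sin 25°·cos 35°, cos 25°·cos 35°, −sin 35°), v₂ = (sin 325°·cos 16°, cos 325°·cos 16°, −sin 16°).
The plane normal is n = v₁ × v₂ ∝ (0.247, 0.412, 0.682).
True dip = arccos(n_z / |n|) = arccos(0.8177) = 35.1°.
The horizontal component of n points toward azimuth atan2(n_x, n_y) = 31°, the dip direction.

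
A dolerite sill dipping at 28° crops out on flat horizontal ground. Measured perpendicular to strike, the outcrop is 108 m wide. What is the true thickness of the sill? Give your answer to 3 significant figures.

50.7 m

True thickness t = w · sin(dip) = 108 × sin 28°
t = 108 × 0.4695 = 50.703 m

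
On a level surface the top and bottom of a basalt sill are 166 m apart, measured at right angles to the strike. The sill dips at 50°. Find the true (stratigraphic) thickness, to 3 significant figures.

True thickness t = w · sin(dip) = 166 × sin 50°
t = 166 × 0.7660 = 127.163 m

127 m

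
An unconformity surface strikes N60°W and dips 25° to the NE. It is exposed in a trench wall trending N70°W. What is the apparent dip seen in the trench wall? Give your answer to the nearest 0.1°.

4.6°

Angle between strike (N60°W) and section (N70°W): β = 10°.
tan(apparent dip) = tan 25° · sin 10° = 0.0810
apparent dip = arctan 0.0810 = 4.63°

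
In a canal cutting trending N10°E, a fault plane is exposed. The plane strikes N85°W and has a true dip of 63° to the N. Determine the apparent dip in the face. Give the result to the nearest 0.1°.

The strike is N85°W and the section trends N10°E; the acute angle between them is β = 85°.
tan(apparent dip) = tan 63° · sin 85° = 1.9551
α = arctan(1.9551) = 62.91°

62.9°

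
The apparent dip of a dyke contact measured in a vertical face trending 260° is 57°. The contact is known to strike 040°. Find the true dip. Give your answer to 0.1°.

The section is 40° from the strike.
tan δ = tan α / sin β = tan 57° / sin 40° = 1.5399 / 0.6428 = 2.3956
true dip = arctan 2.3956 = 67.34°

67.3°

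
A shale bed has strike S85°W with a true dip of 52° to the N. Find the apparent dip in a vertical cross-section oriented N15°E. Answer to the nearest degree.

50°

The strike is S85°W and the section trends N15°E; the acute angle between them is β = 70°.
tan α = tan 52° × sin 70° = 1.2799 × 0.9397 = 1.2028
apparent dip = arctan 1.2028 = 50.26°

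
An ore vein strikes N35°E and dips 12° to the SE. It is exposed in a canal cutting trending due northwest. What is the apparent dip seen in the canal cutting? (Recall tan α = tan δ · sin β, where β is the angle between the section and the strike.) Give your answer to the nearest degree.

The section lies 80° from the strike.
tan(apparent dip) = tan 12° · sin 80° = 0.2093
apparent dip = arctan 0.2093 = 11.82°

12°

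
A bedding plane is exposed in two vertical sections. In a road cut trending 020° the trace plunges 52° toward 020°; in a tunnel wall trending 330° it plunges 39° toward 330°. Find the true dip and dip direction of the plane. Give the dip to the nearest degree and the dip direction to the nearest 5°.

true dip 52°, dip direction 020°

The two traces are lines in the plane: v₁ = (sin 20°·cos 52°, cos 20°·cos 52°, −sin 52°), v₂ = (sin 330°·cos 39°, cos 330°·cos 39°, −sin 39°).
n = v₁ × v₂ = (0.166, 0.439, 0.367) (taken with n_z > 0).
Dip δ = arctan(|n_h|/n_z) = arctan(0.469/0.367) = 52.0°.
Dip direction = atan2(0.166, 0.439) = 21° (azimuth of n's horizontal projection).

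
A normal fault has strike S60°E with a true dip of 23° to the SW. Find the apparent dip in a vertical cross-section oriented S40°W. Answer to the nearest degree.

The section lies 80° from the strike.
tan(apparent dip) = tan 23° · sin 80° = 0.4180
α = arctan(0.4180) = 22.69°

23°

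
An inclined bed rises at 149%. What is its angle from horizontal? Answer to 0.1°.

56.1°

tan θ = 149/100 = 1.4900
θ = arctan(1.4900) = 56.13°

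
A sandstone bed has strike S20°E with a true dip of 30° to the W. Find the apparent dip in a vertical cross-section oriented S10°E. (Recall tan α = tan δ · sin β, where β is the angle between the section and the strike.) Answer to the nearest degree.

The section lies 10° from the strike.
tan α = tan 30° × sin 10° = 0.5774 × 0.1736 = 0.1003
α = arctan(0.1003) = 5.73°

6°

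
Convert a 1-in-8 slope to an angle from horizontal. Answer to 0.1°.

tan θ = 1/8 = 0.1250
θ = arctan(0.1250) = 7.13°

7.1°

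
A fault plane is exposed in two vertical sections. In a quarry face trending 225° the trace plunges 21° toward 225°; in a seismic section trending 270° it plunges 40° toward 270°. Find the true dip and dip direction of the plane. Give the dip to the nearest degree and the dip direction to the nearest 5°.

true dip 42°, dip direction 290°

The two traces are lines in the plane: v₁ = (sin 225°·cos 21°, cos 225°·cos 21°, −sin 21°), v₂ = (sin 270°·cos 40°, cos 270°·cos 40°, −sin 40°).
n = v₁ × v₂ = (-0.424, 0.150, 0.506) (taken with n_z > 0).
tan δ = √(n_x²+n_y²)/n_z = 0.450/0.506, so δ = 41.7°.
The horizontal component of n points toward azimuth atan2(n_x, n_y) = 289°, the dip direction.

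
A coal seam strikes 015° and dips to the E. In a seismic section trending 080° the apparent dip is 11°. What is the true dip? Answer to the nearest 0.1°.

12.1°

β = acute angle between strike 015° and section 080° = 65°.
tan δ = tan α / sin β = tan 11° / sin 65° = 0.1944 / 0.9063 = 0.2145
δ = arctan(0.2145) = 12.11°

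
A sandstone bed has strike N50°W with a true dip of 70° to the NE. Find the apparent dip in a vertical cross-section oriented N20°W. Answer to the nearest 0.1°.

The section lies 30° from the strike.
tan α = tan 70° × sin 30° = 2.7475 × 0.5000 = 1.3737
α = arctan(1.3737) = 53.95°

53.9°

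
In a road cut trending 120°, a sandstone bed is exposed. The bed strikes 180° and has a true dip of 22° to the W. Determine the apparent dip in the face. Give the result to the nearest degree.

Angle between strike (180°) and section (120°): β = 60°.
tan(apparent dip) = tan 22° · sin 60° = 0.3499
α = arctan(0.3499) = 19.28°

19°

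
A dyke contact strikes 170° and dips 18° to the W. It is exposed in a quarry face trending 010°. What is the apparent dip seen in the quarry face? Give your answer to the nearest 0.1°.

The section lies 20° from the strike.
tan α = tan 18° × sin 20° = 0.3249 × 0.3420 = 0.1111
α = arctan(0.1111) = 6.34°

6.3°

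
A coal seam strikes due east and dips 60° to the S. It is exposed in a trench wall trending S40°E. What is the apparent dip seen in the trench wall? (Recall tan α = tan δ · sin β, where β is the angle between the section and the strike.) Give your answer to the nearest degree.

The section lies 50° from the strike.
tan α = tan 60° × sin 50° = 1.7321 × 0.7660 = 1.3268
apparent dip = arctan 1.3268 = 53.00°

53°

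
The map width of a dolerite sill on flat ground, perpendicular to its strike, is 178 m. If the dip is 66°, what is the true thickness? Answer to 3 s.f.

163 m

True thickness t = w · sin(dip) = 178 × sin 66°
t = 178 × 0.9135 = 162.611 m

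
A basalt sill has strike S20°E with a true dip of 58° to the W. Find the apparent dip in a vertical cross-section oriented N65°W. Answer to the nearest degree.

Angle between strike (S20°E) and section (N65°W): β = 45°.
tan(apparent dip) = tan 58° · sin 45° = 1.1316
α = arctan(1.1316) = 48.53°

49°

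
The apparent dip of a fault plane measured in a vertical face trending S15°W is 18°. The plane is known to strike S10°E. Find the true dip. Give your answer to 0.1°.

37.6°

β = acute angle between strike S10°E and section S15°W = 25°.
tan(true dip) = tan 18° / sin 25° = 0.7688
δ = arctan(0.7688) = 37.55°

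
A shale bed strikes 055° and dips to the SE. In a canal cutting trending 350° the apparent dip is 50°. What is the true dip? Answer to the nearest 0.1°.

52.7°

β = acute angle between strike 055° and section 350° = 65°.
tan δ = tan α / sin β = tan 50° / sin 65° = 1.1918 / 0.9063 = 1.3150
δ = arctan(1.3150) = 52.75°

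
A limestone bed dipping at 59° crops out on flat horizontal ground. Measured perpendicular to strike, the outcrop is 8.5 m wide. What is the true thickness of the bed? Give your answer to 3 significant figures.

7.29 m

True thickness t = w · sin(dip) = 8.5 × sin 59°
t = 8.5 × 0.8572 = 7.286 m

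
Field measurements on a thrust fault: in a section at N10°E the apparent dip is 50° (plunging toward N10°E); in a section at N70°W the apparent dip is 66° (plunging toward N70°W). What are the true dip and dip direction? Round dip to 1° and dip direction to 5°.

Represent each trace as a vector plunging at its apparent dip toward its trend (east-north-up frame): v₁ = (0.112, 0.633, -0.766), v₂ = (-0.382, 0.139, -0.914).
n = v₁ × v₂ = (-0.472, 0.395, 0.257) (taken with n_z > 0).
True dip = arccos(n_z / |n|) = arccos(0.3861) = 67.3°.
Dip direction = azimuth of (n_x, n_y) = atan2(-0.472, 0.395) = 310°.

true dip 67°, dip direction 310°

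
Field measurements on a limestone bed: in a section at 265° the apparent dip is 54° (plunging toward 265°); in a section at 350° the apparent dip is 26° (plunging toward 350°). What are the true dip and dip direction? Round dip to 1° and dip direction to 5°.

true dip 55°, dip direction 280°

Each apparent-dip line lies in the plane. As unit vectors (x east, y north, z up), v₁ plunges 54°→265° and v₂ plunges 26°→350°.
The plane normal is n = v₁ × v₂ ∝ (-0.739, 0.130, 0.526).
Dip δ = arctan(|n_h|/n_z) = arctan(0.750/0.526) = 54.9°.
Dip direction = azimuth of (n_x, n_y) = atan2(-0.739, 0.130) = 280°.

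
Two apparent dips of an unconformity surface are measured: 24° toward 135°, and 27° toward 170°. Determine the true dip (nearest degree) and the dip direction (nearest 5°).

true dip 27°, dip direction 165°

Represent each trace as a vector plunging at its apparent dip toward its trend (east-north-up frame): v₁ = (0.646, -0.646, -0.407), v₂ = (0.155, -0.877, -0.454).
The plane normal is n = v₁ × v₂ ∝ (0.064, -0.230, 0.467).
True dip = arccos(n_z / |n|) = arccos(0.8902) = 27.1°.
The horizontal component of n points toward azimuth atan2(n_x, n_y) = 165°, the dip direction.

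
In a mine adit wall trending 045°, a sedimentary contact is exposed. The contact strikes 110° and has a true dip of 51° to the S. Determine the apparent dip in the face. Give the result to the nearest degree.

The strike is 110° and the section trends 045°; the acute angle between them is β = 65°.
tan α = tan 51° × sin 65° = 1.2349 × 0.9063 = 1.1192
α = arctan(1.1192) = 48.22°

48°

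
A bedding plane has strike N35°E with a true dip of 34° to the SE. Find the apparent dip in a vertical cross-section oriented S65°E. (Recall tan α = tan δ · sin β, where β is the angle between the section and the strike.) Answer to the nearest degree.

34°

Angle between strike (N35°E) and section (S65°E): β = 80°.
tan α = tan 34° × sin 80° = 0.6745 × 0.9848 = 0.6643
apparent dip = arctan 0.6643 = 33.59°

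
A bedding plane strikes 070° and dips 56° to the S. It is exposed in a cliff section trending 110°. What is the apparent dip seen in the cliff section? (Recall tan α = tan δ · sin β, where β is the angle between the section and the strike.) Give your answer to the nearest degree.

44°

Angle between strike (070°) and section (110°): β = 40°.
tan α = tan 56° × sin 40° = 1.4826 × 0.6428 = 0.9530
α = arctan(0.9530) = 43.62°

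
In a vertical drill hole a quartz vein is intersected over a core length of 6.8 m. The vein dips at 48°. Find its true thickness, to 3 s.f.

True thickness t = h · cos(dip) = 6.8 × cos 48°
t = 6.8 × 0.6691 = 4.550 m

4.55 m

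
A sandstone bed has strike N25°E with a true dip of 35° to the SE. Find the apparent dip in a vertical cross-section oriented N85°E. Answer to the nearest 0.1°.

The strike is N25°E and the section trends N85°E; the acute angle between them is β = 60°.
tan(apparent dip) = tan 35° · sin 60° = 0.6064
α = arctan(0.6064) = 31.23°

31.2°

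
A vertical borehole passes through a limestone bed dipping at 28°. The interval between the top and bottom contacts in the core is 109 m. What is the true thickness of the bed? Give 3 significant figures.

True thickness t = h · cos(dip) = 109 × cos 28°
t = 109 × 0.8829 = 96.241 m

96.2 m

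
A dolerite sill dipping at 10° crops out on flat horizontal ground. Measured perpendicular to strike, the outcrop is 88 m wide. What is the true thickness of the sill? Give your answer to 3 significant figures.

15.3 m

True thickness t = w · sin(dip) = 88 × sin 10°
t = 88 × 0.1736 = 15.281 m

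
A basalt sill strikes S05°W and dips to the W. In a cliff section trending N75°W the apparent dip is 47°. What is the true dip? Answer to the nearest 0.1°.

47.4°

β = acute angle between strike S05°W and section N75°W = 80°.
tan δ = tan α / sin β = tan 47° / sin 80° = 1.0724 / 0.9848 = 1.0889
true dip = arctan 1.0889 = 47.44°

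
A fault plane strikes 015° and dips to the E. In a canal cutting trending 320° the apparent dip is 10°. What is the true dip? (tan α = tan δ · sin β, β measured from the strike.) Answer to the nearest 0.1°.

The section is 55° from the strike.
tan δ = tan α / sin β = tan 10° / sin 55° = 0.1763 / 0.8192 = 0.2153
δ = arctan(0.2153) = 12.15°

12.1°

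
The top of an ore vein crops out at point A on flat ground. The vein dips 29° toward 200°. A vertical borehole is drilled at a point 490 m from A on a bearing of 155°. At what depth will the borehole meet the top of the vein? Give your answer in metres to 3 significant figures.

192 m

The hole lies 45° from the dip direction, so the down-dip offset is 490 × cos 45° = 346.48 m.
Depth = down-dip offset × tan(dip) = 346.48 × tan 29° = 346.48 × 0.5543
Depth = 192.06 m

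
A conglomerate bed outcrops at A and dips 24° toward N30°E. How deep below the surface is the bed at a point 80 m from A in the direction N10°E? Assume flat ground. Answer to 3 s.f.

33.5 m

The hole lies 20° from the dip direction, so the down-dip offset is 80 × cos 20° = 75.18 m.
Depth = down-dip offset × tan(dip) = 75.18 × tan 24° = 75.18 × 0.4452
Depth = 33.47 m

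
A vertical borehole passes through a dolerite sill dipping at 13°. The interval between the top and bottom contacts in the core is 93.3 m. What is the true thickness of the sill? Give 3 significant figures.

90.9 m

True thickness t = h · cos(dip) = 93.3 × cos 13°
t = 93.3 × 0.9744 = 90.909 m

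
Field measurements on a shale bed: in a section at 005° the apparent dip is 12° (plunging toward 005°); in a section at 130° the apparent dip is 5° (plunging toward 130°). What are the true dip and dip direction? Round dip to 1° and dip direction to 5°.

true dip 18°, dip direction 055°

Represent each trace as a vector plunging at its apparent dip toward its trend (east-north-up frame): v₁ = (0.085, 0.974, -0.208), v₂ = (0.763, -0.640, -0.087).
n = v₁ × v₂ = (0.218, 0.151, 0.798) (taken with n_z > 0).
Dip δ = arctan(|n_h|/n_z) = arctan(0.265/0.798) = 18.4°.
Dip direction = azimuth of (n_x, n_y) = atan2(0.218, 0.151) = 55°.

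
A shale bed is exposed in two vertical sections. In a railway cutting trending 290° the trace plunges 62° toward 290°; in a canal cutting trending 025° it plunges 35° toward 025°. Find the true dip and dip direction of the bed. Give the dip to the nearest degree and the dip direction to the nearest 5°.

Represent each trace as a vector plunging at its apparent dip toward its trend (east-north-up frame): v₁ = (-0.441, 0.161, -0.883), v₂ = (0.346, 0.742, -0.574).
n = v₁ × v₂ = (-0.563, 0.559, 0.383) (taken with n_z > 0).
Dip δ = arctan(|n_h|/n_z) = arctan(0.793/0.383) = 64.2°.
The horizontal component of n points toward azimuth atan2(n_x, n_y) = 315°, the dip direction.

true dip 64°, dip direction 315°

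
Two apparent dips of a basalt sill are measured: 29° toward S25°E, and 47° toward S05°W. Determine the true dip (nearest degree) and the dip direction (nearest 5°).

true dip 53°, dip direction 220°

Represent each trace as a vector plunging at its apparent dip toward its trend (east-north-up frame): v₁ = (0.370, -0.793, -0.485), v₂ = (-0.059, -0.679, -0.731).
Cross product v₁ × v₂ gives the pole to the plane: n ∝ (-0.250, -0.299, 0.298).
Dip δ = arctan(|n_h|/n_z) = arctan(0.390/0.298) = 52.6°.
The horizontal component of n points toward azimuth atan2(n_x, n_y) = 220°, the dip direction.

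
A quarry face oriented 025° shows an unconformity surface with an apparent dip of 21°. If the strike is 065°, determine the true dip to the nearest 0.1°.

30.8°

β = acute angle between strike 065° and section 025° = 40°.
tan δ = tan α / sin β = tan 21° / sin 40° = 0.3839 / 0.6428 = 0.5972
δ = arctan(0.5972) = 30.85°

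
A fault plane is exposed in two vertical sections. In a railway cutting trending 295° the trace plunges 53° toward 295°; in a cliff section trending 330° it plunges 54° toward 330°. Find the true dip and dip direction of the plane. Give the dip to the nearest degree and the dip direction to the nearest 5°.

Represent each trace as a vector plunging at its apparent dip toward its trend (east-north-up frame): v₁ = (-0.545, 0.254, -0.799), v₂ = (-0.294, 0.509, -0.809).
Cross product v₁ × v₂ gives the pole to the plane: n ∝ (-0.201, 0.207, 0.203).
Dip δ = arctan(|n_h|/n_z) = arctan(0.288/0.203) = 54.8°.
The horizontal component of n points toward azimuth atan2(n_x, n_y) = 316°, the dip direction.

true dip 55°, dip direction 315°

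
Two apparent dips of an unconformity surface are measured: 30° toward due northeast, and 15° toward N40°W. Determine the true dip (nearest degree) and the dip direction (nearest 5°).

true dip 32°, dip direction 025°

Each apparent-dip line lies in the plane. As unit vectors (x east, y north, z up), v₁ plunges 30°→due northeast and v₂ plunges 15°→N40°W.
Cross product v₁ × v₂ gives the pole to the plane: n ∝ (0.211, 0.469, 0.833).
Dip δ = arctan(|n_h|/n_z) = arctan(0.514/0.833) = 31.7°.
The horizontal component of n points toward azimuth atan2(n_x, n_y) = 24°, the dip direction.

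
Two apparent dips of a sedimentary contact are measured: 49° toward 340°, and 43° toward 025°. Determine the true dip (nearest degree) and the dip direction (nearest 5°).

true dip 49°, dip direction 350°

Each apparent-dip line lies in the plane. As unit vectors (x east, y north, z up), v₁ plunges 49°→340° and v₂ plunges 43°→025°.
The plane normal is n = v₁ × v₂ ∝ (-0.080, 0.386, 0.339).
True dip = arccos(n_z / |n|) = arccos(0.6521) = 49.3°.
The horizontal component of n points toward azimuth atan2(n_x, n_y) = 348°, the dip direction.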